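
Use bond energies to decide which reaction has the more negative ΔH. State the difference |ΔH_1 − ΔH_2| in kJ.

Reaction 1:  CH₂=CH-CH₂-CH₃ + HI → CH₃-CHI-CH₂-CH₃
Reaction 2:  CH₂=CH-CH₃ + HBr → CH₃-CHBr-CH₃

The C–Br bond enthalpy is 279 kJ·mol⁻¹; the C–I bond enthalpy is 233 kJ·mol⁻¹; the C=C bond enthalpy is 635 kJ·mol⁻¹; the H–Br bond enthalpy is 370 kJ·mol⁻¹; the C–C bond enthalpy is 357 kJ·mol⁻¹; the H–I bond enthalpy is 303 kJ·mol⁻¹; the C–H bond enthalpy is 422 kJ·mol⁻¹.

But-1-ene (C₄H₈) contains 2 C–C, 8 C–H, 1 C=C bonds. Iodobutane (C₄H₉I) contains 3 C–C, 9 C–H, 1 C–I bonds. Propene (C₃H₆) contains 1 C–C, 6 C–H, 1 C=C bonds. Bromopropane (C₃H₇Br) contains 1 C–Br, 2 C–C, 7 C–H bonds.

Reaction 1:
  Bonds broken (reactants):
    C–C: 2 × 357 = 714
    C–H: 8 × 422 = 3376
    C=C: 1 × 635 = 635
    H–I: 1 × 303 = 303
    Σ(broken) = 5028 kJ
  Bonds formed (products):
    C–C: 3 × 357 = 1071
    C–H: 9 × 422 = 3798
    C–I: 1 × 233 = 233
    Σ(formed) = 5102 kJ
  ΔH_1 = 5028 − 5102 = −74 kJ
Reaction 2:
  Bonds broken (reactants):
    C–C: 1 × 357 = 357
    C–H: 6 × 422 = 2532
    C=C: 1 × 635 = 635
    H–Br: 1 × 370 = 370
    Σ(broken) = 3894 kJ
  Bonds formed (products):
    C–Br: 1 × 279 = 279
    C–C: 2 × 357 = 714
    C–H: 7 × 422 = 2954
    Σ(formed) = 3947 kJ
  ΔH_2 = 3894 − 3947 = −53 kJ
ΔH_1 − ΔH_2 = −21 kJ, so reaction 1 has the more negative ΔH; |ΔH_1 − ΔH_2| = 21 kJ.

Reaction 1, by 21 kJ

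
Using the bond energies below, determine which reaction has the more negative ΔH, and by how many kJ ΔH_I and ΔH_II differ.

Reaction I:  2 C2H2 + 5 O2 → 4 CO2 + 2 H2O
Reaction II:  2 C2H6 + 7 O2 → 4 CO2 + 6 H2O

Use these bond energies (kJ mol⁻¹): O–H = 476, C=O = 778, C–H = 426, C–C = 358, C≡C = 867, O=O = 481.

Reaction II, by 456 kJ

Reaction I:
  Bonds broken (reactants):
    C≡C: 2 × 867 = 1734
    C–H: 4 × 426 = 1704
    O=O: 5 × 481 = 2405
    Σ(broken) = 5843 kJ
  Bonds formed (products):
    C=O: 8 × 778 = 6224
    O–H: 4 × 476 = 1904
    Σ(formed) = 8128 kJ
  ΔH_I = 5843 − 8128 = −2285 kJ
Reaction II:
  Bonds broken (reactants):
    C–C: 2 × 358 = 716
    C–H: 12 × 426 = 5112
    O=O: 7 × 481 = 3367
    Σ(broken) = 9195 kJ
  Bonds formed (products):
    C=O: 8 × 778 = 6224
    O–H: 12 × 476 = 5712
    Σ(formed) = 11936 kJ
  ΔH_II = 9195 − 11936 = −2741 kJ
ΔH_I − ΔH_II = +456 kJ, so reaction II has the more negative ΔH; |ΔH_I − ΔH_II| = 456 kJ.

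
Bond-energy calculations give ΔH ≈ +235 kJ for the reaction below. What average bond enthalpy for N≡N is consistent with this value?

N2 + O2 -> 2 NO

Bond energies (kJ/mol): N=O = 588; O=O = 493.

Let D be the N≡N bond energy.
Σ(broken) = 1×D + 1×493 = 493 + D
Σ(formed) = 2×588 = 1176
ΔH = Σ(broken) − Σ(formed) = (493 + D) − (1176) = −683 + D
Setting this equal to +235 kJ gives D = 918 kJ/mol.

D(N≡N) ≈ 918 kJ/mol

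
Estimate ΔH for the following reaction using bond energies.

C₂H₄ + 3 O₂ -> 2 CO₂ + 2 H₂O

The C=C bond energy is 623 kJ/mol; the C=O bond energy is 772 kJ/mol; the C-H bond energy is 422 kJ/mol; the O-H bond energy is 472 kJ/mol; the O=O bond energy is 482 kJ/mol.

Bonds broken (reactants):
  C-H: 4 × 422 = 1688
  C=C: 1 × 623 = 623
  O=O: 3 × 482 = 1446
  Σ(broken) = 3757 kJ
Bonds formed (products):
  C=O: 4 × 772 = 3088
  O-H: 4 × 472 = 1888
  Σ(formed) = 4976 kJ
ΔH = Σ(broken) − Σ(formed) = 3757 − 4976 = −1219 kJ

ΔH ≈ −1219 kJ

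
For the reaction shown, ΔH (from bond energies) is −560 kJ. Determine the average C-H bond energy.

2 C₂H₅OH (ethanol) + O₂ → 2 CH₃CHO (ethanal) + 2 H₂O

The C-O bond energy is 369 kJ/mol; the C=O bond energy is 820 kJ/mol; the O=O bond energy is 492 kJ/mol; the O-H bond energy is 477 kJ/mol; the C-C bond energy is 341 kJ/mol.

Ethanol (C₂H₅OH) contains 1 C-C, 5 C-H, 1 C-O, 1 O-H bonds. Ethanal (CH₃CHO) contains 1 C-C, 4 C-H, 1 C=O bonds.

D(C-H) ≈ 402 kJ/mol

Let D be the C-H bond energy.
Σ(broken) = 2×341 + 10×D + 2×369 + 2×477 + 1×492 = 2866 + 10D
Σ(formed) = 2×341 + 8×D + 2×820 + 4×477 = 4230 + 8D
ΔH = Σ(broken) − Σ(formed) = (2866 + 10D) − (4230 + 8D) = −1364 + 2D
Setting this equal to −560 kJ gives 2D = 804, so D = 402 kJ/mol.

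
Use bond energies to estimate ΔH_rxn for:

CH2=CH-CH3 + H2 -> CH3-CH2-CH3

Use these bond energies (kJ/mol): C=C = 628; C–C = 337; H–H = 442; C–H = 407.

Bonds broken (reactants):
  C–C: 1 × 337 = 337
  C–H: 6 × 407 = 2442
  C=C: 1 × 628 = 628
  H–H: 1 × 442 = 442
  Σ(broken) = 3849 kJ
Bonds formed (products):
  C–C: 2 × 337 = 674
  C–H: 8 × 407 = 3256
  Σ(formed) = 3930 kJ
ΔH = Σ(broken) − Σ(formed) = 3849 − 3930 = −81 kJ

ΔH ≈ −81 kJ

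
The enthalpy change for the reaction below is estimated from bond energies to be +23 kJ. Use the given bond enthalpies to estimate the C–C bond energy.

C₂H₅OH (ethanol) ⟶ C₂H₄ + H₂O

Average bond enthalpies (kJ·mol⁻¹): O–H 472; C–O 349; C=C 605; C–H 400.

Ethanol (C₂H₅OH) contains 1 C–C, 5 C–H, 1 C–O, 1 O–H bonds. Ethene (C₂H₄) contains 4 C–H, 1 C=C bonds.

D(C–C) ≈ 351 kJ/mol

Let D be the C–C bond energy.
Σ(broken) = 1×D + 5×400 + 1×349 + 1×472 = 2821 + D
Σ(formed) = 4×400 + 1×605 + 2×472 = 3149
ΔH = Σ(broken) − Σ(formed) = (2821 + D) − (3149) = −328 + D
Setting this equal to +23 kJ gives D = 351 kJ/mol.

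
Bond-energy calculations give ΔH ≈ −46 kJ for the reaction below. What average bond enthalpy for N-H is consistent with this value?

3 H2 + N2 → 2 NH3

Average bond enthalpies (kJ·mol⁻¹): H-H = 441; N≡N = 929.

Let D be the N-H bond energy.
Σ(broken) = 3×441 + 1×929 = 2252
Σ(formed) = 6×D = 6D
ΔH = Σ(broken) − Σ(formed) = (2252) − (6D) = +2252 − 6D
Setting this equal to −46 kJ gives 6D = 2298, so D = 383 kJ/mol.

D(N-H) ≈ 383 kJ/mol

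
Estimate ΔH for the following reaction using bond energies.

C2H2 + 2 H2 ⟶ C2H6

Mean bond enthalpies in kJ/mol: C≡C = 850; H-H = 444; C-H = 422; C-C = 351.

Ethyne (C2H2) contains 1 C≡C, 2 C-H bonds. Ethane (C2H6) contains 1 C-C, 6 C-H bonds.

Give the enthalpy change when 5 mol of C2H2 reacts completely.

ΔH = −1505 kJ

Bonds broken (reactants):
  C≡C: 1 × 850 = 850
  C-H: 2 × 422 = 844
  H-H: 2 × 444 = 888
  Σ(broken) = 2582 kJ
Bonds formed (products):
  C-C: 1 × 351 = 351
  C-H: 6 × 422 = 2532
  Σ(formed) = 2883 kJ
ΔH = Σ(broken) − Σ(formed) = 2582 − 2883 = −301 kJ
For 5× the reaction as written: 5 × (−301) = −1505 kJ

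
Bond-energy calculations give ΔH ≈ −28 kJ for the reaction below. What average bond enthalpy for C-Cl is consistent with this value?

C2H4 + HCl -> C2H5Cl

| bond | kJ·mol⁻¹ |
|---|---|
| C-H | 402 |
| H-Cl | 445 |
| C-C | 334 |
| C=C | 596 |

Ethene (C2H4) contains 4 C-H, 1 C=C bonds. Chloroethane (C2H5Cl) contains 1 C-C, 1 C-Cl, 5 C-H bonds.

D(C-Cl) ≈ 333 kJ/mol

Let D be the C-Cl bond energy.
Σ(broken) = 4×402 + 1×596 + 1×445 = 2649
Σ(formed) = 1×334 + 1×D + 5×402 = 2344 + D
ΔH = Σ(broken) − Σ(formed) = (2649) − (2344 + D) = +305 − D
Setting this equal to −28 kJ gives D = 333 kJ/mol.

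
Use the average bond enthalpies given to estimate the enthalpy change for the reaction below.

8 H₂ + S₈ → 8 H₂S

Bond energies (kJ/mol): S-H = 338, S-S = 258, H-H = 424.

Bonds broken (reactants):
  H-H: 8 × 424 = 3392
  S-S: 8 × 258 = 2064
  Σ(broken) = 5456 kJ
Bonds formed (products):
  S-H: 16 × 338 = 5408
  Σ(formed) = 5408 kJ
ΔH = Σ(broken) − Σ(formed) = 5456 − 5408 = +48 kJ

ΔH ≈ +48 kJ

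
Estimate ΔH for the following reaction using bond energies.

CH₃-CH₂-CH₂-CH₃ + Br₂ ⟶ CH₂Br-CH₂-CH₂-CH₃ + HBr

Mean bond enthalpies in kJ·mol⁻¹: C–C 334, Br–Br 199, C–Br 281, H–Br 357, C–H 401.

ΔH ≈ −38 kJ

Bonds broken (reactants):
  Br–Br: 1 × 199 = 199
  C–C: 3 × 334 = 1002
  C–H: 10 × 401 = 4010
  Σ(broken) = 5211 kJ
Bonds formed (products):
  C–Br: 1 × 281 = 281
  C–C: 3 × 334 = 1002
  C–H: 9 × 401 = 3609
  H–Br: 1 × 357 = 357
  Σ(formed) = 5249 kJ
ΔH = Σ(broken) − Σ(formed) = 5211 − 5249 = −38 kJ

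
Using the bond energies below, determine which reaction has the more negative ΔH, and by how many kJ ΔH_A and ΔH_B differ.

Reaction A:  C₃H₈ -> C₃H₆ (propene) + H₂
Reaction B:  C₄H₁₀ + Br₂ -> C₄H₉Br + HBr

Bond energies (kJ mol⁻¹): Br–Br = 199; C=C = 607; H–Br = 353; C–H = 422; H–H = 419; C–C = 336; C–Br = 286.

Reaction B, by 172 kJ

Reaction A:
  Bonds broken (reactants):
    C–C: 2 × 336 = 672
    C–H: 8 × 422 = 3376
    Σ(broken) = 4048 kJ
  Bonds formed (products):
    C–C: 1 × 336 = 336
    C–H: 6 × 422 = 2532
    C=C: 1 × 607 = 607
    H–H: 1 × 419 = 419
    Σ(formed) = 3894 kJ
  ΔH_A = 4048 − 3894 = +154 kJ
Reaction B:
  Bonds broken (reactants):
    Br–Br: 1 × 199 = 199
    C–C: 3 × 336 = 1008
    C–H: 10 × 422 = 4220
    Σ(broken) = 5427 kJ
  Bonds formed (products):
    C–Br: 1 × 286 = 286
    C–C: 3 × 336 = 1008
    C–H: 9 × 422 = 3798
    H–Br: 1 × 353 = 353
    Σ(formed) = 5445 kJ
  ΔH_B = 5427 − 5445 = −18 kJ
ΔH_A − ΔH_B = +172 kJ, so reaction B has the more negative ΔH; |ΔH_A − ΔH_B| = 172 kJ.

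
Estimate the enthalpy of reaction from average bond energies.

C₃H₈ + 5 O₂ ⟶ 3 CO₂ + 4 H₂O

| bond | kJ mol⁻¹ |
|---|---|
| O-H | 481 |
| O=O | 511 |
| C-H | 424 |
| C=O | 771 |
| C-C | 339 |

ΔH ≈ −1849 kJ

Bonds broken (reactants):
  C-C: 2 × 339 = 678
  C-H: 8 × 424 = 3392
  O=O: 5 × 511 = 2555
  Σ(broken) = 6625 kJ
Bonds formed (products):
  C=O: 6 × 771 = 4626
  O-H: 8 × 481 = 3848
  Σ(formed) = 8474 kJ
ΔH = Σ(broken) − Σ(formed) = 6625 − 8474 = −1849 kJ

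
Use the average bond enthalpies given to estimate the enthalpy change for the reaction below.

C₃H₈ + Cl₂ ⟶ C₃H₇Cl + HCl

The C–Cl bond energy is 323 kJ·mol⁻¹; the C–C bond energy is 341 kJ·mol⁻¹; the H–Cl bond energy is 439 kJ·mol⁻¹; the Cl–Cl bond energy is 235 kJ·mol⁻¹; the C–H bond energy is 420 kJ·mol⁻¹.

Bonds broken (reactants):
  C–C: 2 × 341 = 682
  C–H: 8 × 420 = 3360
  Cl–Cl: 1 × 235 = 235
  Σ(broken) = 4277 kJ
Bonds formed (products):
  C–C: 2 × 341 = 682
  C–Cl: 1 × 323 = 323
  C–H: 7 × 420 = 2940
  H–Cl: 1 × 439 = 439
  Σ(formed) = 4384 kJ
ΔH = Σ(broken) − Σ(formed) = 4277 − 4384 = −107 kJ

ΔH ≈ −107 kJ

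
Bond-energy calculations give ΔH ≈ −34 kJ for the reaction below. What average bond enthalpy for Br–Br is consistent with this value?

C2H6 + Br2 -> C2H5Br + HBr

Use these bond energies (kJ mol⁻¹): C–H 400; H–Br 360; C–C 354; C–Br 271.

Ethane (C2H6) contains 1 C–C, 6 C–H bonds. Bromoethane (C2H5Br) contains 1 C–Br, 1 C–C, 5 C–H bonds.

Let D be the Br–Br bond energy.
Σ(broken) = 1×D + 1×354 + 6×400 = 2754 + D
Σ(formed) = 1×271 + 1×354 + 5×400 + 1×360 = 2985
ΔH = Σ(broken) − Σ(formed) = (2754 + D) − (2985) = −231 + D
Setting this equal to −34 kJ gives D = 197 kJ/mol.

D(Br–Br) ≈ 197 kJ/mol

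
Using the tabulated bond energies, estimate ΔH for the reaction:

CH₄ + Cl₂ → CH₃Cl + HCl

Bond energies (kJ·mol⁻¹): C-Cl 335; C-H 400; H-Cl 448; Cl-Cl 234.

ΔH ≈ −149 kJ

Bonds broken (reactants):
  C-H: 4 × 400 = 1600
  Cl-Cl: 1 × 234 = 234
  Σ(broken) = 1834 kJ
Bonds formed (products):
  C-Cl: 1 × 335 = 335
  C-H: 3 × 400 = 1200
  H-Cl: 1 × 448 = 448
  Σ(formed) = 1983 kJ
ΔH = Σ(broken) − Σ(formed) = 1834 − 1983 = −149 kJ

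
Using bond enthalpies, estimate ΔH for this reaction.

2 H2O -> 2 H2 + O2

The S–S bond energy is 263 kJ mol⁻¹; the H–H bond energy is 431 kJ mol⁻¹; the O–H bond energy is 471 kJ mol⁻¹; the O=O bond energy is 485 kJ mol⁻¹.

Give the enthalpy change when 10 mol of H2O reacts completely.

Bonds broken (reactants):
  O–H: 4 × 471 = 1884
  Σ(broken) = 1884 kJ
Bonds formed (products):
  H–H: 2 × 431 = 862
  O=O: 1 × 485 = 485
  Σ(formed) = 1347 kJ
ΔH = Σ(broken) − Σ(formed) = 1884 − 1347 = +537 kJ
For 5× the reaction as written: 5 × (+537) = +2685 kJ

ΔH = +2685 kJ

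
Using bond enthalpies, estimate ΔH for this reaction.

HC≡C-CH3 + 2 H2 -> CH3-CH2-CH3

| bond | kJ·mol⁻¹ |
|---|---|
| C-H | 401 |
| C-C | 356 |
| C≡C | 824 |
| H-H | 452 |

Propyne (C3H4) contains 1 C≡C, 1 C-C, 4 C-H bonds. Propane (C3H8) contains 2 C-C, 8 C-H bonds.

Bonds broken (reactants):
  C≡C: 1 × 824 = 824
  C-C: 1 × 356 = 356
  C-H: 4 × 401 = 1604
  H-H: 2 × 452 = 904
  Σ(broken) = 3688 kJ
Bonds formed (products):
  C-C: 2 × 356 = 712
  C-H: 8 × 401 = 3208
  Σ(formed) = 3920 kJ
ΔH = Σ(broken) − Σ(formed) = 3688 − 3920 = −232 kJ

ΔH ≈ −232 kJ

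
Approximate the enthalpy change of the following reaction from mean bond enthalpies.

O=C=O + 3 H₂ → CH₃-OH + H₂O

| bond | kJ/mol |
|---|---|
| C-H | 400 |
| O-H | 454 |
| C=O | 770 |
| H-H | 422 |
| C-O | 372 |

Bonds broken (reactants):
  C=O: 2 × 770 = 1540
  H-H: 3 × 422 = 1266
  Σ(broken) = 2806 kJ
Bonds formed (products):
  C-H: 3 × 400 = 1200
  C-O: 1 × 372 = 372
  O-H: 3 × 454 = 1362
  Σ(formed) = 2934 kJ
ΔH = Σ(broken) − Σ(formed) = 2806 − 2934 = −128 kJ

ΔH ≈ −128 kJ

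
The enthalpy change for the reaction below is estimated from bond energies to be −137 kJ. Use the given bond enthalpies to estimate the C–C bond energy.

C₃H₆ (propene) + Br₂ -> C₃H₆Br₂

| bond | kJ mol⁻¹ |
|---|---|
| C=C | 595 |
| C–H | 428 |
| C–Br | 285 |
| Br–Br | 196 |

Let D be the C–C bond energy.
Σ(broken) = 1×196 + 1×D + 6×428 + 1×595 = 3359 + D
Σ(formed) = 2×285 + 2×D + 6×428 = 3138 + 2D
ΔH = Σ(broken) − Σ(formed) = (3359 + D) − (3138 + 2D) = +221 − D
Setting this equal to −137 kJ gives D = 358 kJ/mol.

D(C–C) ≈ 358 kJ/mol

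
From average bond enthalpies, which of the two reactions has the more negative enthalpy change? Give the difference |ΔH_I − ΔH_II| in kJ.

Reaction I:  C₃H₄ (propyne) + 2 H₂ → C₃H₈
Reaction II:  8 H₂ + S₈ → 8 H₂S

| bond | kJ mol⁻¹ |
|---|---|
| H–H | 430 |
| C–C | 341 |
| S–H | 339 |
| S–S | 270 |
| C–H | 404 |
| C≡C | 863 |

Reaction I, by 410 kJ

Reaction I:
  Bonds broken (reactants):
    C≡C: 1 × 863 = 863
    C–C: 1 × 341 = 341
    C–H: 4 × 404 = 1616
    H–H: 2 × 430 = 860
    Σ(broken) = 3680 kJ
  Bonds formed (products):
    C–C: 2 × 341 = 682
    C–H: 8 × 404 = 3232
    Σ(formed) = 3914 kJ
  ΔH_I = 3680 − 3914 = −234 kJ
Reaction II:
  Bonds broken (reactants):
    H–H: 8 × 430 = 3440
    S–S: 8 × 270 = 2160
    Σ(broken) = 5600 kJ
  Bonds formed (products):
    S–H: 16 × 339 = 5424
    Σ(formed) = 5424 kJ
  ΔH_II = 5600 − 5424 = +176 kJ
ΔH_I − ΔH_II = −410 kJ, so reaction I has the more negative ΔH; |ΔH_I − ΔH_II| = 410 kJ.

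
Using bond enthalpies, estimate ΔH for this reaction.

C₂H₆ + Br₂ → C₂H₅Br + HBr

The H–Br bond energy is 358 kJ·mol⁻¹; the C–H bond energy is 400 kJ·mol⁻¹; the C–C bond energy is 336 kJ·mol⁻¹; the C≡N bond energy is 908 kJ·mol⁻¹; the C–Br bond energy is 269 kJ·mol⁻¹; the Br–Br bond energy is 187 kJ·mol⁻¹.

Bonds broken (reactants):
  Br–Br: 1 × 187 = 187
  C–C: 1 × 336 = 336
  C–H: 6 × 400 = 2400
  Σ(broken) = 2923 kJ
Bonds formed (products):
  C–Br: 1 × 269 = 269
  C–C: 1 × 336 = 336
  C–H: 5 × 400 = 2000
  H–Br: 1 × 358 = 358
  Σ(formed) = 2963 kJ
ΔH = Σ(broken) − Σ(formed) = 2923 − 2963 = −40 kJ

ΔH ≈ −40 kJ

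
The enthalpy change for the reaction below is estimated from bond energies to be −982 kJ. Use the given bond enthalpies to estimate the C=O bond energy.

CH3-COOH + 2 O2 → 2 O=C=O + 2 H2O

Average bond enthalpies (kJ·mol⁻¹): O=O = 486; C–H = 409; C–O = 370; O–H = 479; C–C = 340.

D(C=O) ≈ 818 kJ/mol

Let D be the C=O bond energy.
Σ(broken) = 1×340 + 3×409 + 1×370 + 1×D + 1×479 + 2×486 = 3388 + D
Σ(formed) = 4×D + 4×479 = 1916 + 4D
ΔH = Σ(broken) − Σ(formed) = (3388 + D) − (1916 + 4D) = +1472 − 3D
Setting this equal to −982 kJ gives 3D = 2454, so D = 818 kJ/mol.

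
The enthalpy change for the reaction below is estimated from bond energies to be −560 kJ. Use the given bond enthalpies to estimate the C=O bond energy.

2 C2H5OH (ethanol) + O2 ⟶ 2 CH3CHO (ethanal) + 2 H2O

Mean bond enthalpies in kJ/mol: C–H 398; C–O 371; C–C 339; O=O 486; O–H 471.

D(C=O) ≈ 821 kJ/mol

Let D be the C=O bond energy.
Σ(broken) = 2×339 + 10×398 + 2×371 + 2×471 + 1×486 = 6828
Σ(formed) = 2×339 + 8×398 + 2×D + 4×471 = 5746 + 2D
ΔH = Σ(broken) − Σ(formed) = (6828) − (5746 + 2D) = +1082 − 2D
Setting this equal to −560 kJ gives 2D = 1642, so D = 821 kJ/mol.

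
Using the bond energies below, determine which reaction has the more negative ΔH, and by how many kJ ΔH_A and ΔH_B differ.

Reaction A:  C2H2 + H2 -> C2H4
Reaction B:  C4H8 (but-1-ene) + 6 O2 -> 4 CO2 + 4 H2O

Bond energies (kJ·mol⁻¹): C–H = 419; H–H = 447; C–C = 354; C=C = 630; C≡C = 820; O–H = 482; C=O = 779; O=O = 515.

Reaction B, by 2107 kJ

Reaction A:
  Bonds broken (reactants):
    C≡C: 1 × 820 = 820
    C–H: 2 × 419 = 838
    H–H: 1 × 447 = 447
    Σ(broken) = 2105 kJ
  Bonds formed (products):
    C–H: 4 × 419 = 1676
    C=C: 1 × 630 = 630
    Σ(formed) = 2306 kJ
  ΔH_A = 2105 − 2306 = −201 kJ
Reaction B:
  Bonds broken (reactants):
    C–C: 2 × 354 = 708
    C–H: 8 × 419 = 3352
    C=C: 1 × 630 = 630
    O=O: 6 × 515 = 3090
    Σ(broken) = 7780 kJ
  Bonds formed (products):
    C=O: 8 × 779 = 6232
    O–H: 8 × 482 = 3856
    Σ(formed) = 10088 kJ
  ΔH_B = 7780 − 10088 = −2308 kJ
ΔH_A − ΔH_B = +2107 kJ, so reaction B has the more negative ΔH; |ΔH_A − ΔH_B| = 2107 kJ.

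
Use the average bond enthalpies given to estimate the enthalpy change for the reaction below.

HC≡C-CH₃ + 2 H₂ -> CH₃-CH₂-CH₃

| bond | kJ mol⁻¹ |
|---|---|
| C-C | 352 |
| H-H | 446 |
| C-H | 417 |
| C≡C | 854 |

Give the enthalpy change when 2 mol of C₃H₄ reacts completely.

ΔH = −548 kJ

Bonds broken (reactants):
  C≡C: 1 × 854 = 854
  C-C: 1 × 352 = 352
  C-H: 4 × 417 = 1668
  H-H: 2 × 446 = 892
  Σ(broken) = 3766 kJ
Bonds formed (products):
  C-C: 2 × 352 = 704
  C-H: 8 × 417 = 3336
  Σ(formed) = 4040 kJ
ΔH = Σ(broken) − Σ(formed) = 3766 − 4040 = −274 kJ
For 2× the reaction as written: 2 × (−274) = −548 kJ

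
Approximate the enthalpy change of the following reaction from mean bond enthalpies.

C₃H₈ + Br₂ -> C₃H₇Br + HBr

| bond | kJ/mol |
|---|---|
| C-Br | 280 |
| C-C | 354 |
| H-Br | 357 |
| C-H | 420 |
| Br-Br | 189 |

Bonds broken (reactants):
  Br-Br: 1 × 189 = 189
  C-C: 2 × 354 = 708
  C-H: 8 × 420 = 3360
  Σ(broken) = 4257 kJ
Bonds formed (products):
  C-Br: 1 × 280 = 280
  C-C: 2 × 354 = 708
  C-H: 7 × 420 = 2940
  H-Br: 1 × 357 = 357
  Σ(formed) = 4285 kJ
ΔH = Σ(broken) − Σ(formed) = 4257 − 4285 = −28 kJ

ΔH ≈ −28 kJ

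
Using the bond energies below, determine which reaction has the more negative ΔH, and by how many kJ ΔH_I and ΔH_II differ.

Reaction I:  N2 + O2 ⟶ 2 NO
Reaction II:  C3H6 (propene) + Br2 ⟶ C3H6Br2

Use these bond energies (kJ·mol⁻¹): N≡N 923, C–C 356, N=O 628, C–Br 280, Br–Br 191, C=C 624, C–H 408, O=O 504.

Reaction II, by 272 kJ

Reaction I:
  Bonds broken (reactants):
    N≡N: 1 × 923 = 923
    O=O: 1 × 504 = 504
    Σ(broken) = 1427 kJ
  Bonds formed (products):
    N=O: 2 × 628 = 1256
    Σ(formed) = 1256 kJ
  ΔH_I = 1427 − 1256 = +171 kJ
Reaction II:
  Bonds broken (reactants):
    Br–Br: 1 × 191 = 191
    C–C: 1 × 356 = 356
    C–H: 6 × 408 = 2448
    C=C: 1 × 624 = 624
    Σ(broken) = 3619 kJ
  Bonds formed (products):
    C–Br: 2 × 280 = 560
    C–C: 2 × 356 = 712
    C–H: 6 × 408 = 2448
    Σ(formed) = 3720 kJ
  ΔH_II = 3619 − 3720 = −101 kJ
ΔH_I − ΔH_II = +272 kJ, so reaction II has the more negative ΔH; |ΔH_I − ΔH_II| = 272 kJ.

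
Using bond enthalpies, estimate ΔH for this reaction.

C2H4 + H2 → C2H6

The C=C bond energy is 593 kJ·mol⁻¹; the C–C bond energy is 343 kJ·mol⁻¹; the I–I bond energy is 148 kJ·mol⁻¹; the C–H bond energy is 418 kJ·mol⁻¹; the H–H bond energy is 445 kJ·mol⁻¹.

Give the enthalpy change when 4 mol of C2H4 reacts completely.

Bonds broken (reactants):
  C–H: 4 × 418 = 1672
  C=C: 1 × 593 = 593
  H–H: 1 × 445 = 445
  Σ(broken) = 2710 kJ
Bonds formed (products):
  C–C: 1 × 343 = 343
  C–H: 6 × 418 = 2508
  Σ(formed) = 2851 kJ
ΔH = Σ(broken) − Σ(formed) = 2710 − 2851 = −141 kJ
For 4× the reaction as written: 4 × (−141) = −564 kJ

ΔH = −564 kJ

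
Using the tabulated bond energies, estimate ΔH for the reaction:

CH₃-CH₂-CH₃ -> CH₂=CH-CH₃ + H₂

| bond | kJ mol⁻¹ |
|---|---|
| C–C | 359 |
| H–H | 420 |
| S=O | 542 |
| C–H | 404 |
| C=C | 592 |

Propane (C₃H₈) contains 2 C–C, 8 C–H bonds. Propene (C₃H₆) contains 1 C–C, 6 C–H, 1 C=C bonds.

ΔH ≈ +155 kJ

Bonds broken (reactants):
  C–C: 2 × 359 = 718
  C–H: 8 × 404 = 3232
  Σ(broken) = 3950 kJ
Bonds formed (products):
  C–C: 1 × 359 = 359
  C–H: 6 × 404 = 2424
  C=C: 1 × 592 = 592
  H–H: 1 × 420 = 420
  Σ(formed) = 3795 kJ
ΔH = Σ(broken) − Σ(formed) = 3950 − 3795 = +155 kJ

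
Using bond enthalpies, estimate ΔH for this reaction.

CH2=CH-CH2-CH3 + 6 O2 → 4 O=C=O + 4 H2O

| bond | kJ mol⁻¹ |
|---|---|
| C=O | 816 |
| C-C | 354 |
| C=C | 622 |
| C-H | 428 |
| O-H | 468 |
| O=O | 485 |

Bonds broken (reactants):
  C-C: 2 × 354 = 708
  C-H: 8 × 428 = 3424
  C=C: 1 × 622 = 622
  O=O: 6 × 485 = 2910
  Σ(broken) = 7664 kJ
Bonds formed (products):
  C=O: 8 × 816 = 6528
  O-H: 8 × 468 = 3744
  Σ(formed) = 10272 kJ
ΔH = Σ(broken) − Σ(formed) = 7664 − 10272 = −2608 kJ

ΔH ≈ −2608 kJ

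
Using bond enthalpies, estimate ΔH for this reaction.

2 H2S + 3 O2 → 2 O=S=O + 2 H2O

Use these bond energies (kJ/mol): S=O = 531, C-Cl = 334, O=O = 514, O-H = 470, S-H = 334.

Bonds broken (reactants):
  O=O: 3 × 514 = 1542
  S-H: 4 × 334 = 1336
  Σ(broken) = 2878 kJ
Bonds formed (products):
  O-H: 4 × 470 = 1880
  S=O: 4 × 531 = 2124
  Σ(formed) = 4004 kJ
ΔH = Σ(broken) − Σ(formed) = 2878 − 4004 = −1126 kJ

ΔH ≈ −1126 kJ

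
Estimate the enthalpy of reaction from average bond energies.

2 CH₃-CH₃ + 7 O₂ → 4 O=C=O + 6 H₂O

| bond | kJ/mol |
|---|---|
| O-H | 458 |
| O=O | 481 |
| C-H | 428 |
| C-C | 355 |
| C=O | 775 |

ΔH ≈ −2483 kJ

Bonds broken (reactants):
  C-C: 2 × 355 = 710
  C-H: 12 × 428 = 5136
  O=O: 7 × 481 = 3367
  Σ(broken) = 9213 kJ
Bonds formed (products):
  C=O: 8 × 775 = 6200
  O-H: 12 × 458 = 5496
  Σ(formed) = 11696 kJ
ΔH = Σ(broken) − Σ(formed) = 9213 − 11696 = −2483 kJ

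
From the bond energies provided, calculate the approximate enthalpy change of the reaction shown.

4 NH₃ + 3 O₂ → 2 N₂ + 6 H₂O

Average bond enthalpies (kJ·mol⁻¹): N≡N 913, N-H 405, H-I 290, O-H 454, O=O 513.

Bonds broken (reactants):
  N-H: 12 × 405 = 4860
  O=O: 3 × 513 = 1539
  Σ(broken) = 6399 kJ
Bonds formed (products):
  N≡N: 2 × 913 = 1826
  O-H: 12 × 454 = 5448
  Σ(formed) = 7274 kJ
ΔH = Σ(broken) − Σ(formed) = 6399 − 7274 = −875 kJ

ΔH ≈ −875 kJ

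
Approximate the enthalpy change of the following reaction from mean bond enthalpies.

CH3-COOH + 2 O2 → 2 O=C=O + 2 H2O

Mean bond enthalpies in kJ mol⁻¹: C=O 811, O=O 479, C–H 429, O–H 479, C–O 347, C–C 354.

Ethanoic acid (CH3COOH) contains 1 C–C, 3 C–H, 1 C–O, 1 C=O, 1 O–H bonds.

Bonds broken (reactants):
  C–C: 1 × 354 = 354
  C–H: 3 × 429 = 1287
  C–O: 1 × 347 = 347
  C=O: 1 × 811 = 811
  O–H: 1 × 479 = 479
  O=O: 2 × 479 = 958
  Σ(broken) = 4236 kJ
Bonds formed (products):
  C=O: 4 × 811 = 3244
  O–H: 4 × 479 = 1916
  Σ(formed) = 5160 kJ
ΔH = Σ(broken) − Σ(formed) = 4236 − 5160 = −924 kJ

ΔH ≈ −924 kJ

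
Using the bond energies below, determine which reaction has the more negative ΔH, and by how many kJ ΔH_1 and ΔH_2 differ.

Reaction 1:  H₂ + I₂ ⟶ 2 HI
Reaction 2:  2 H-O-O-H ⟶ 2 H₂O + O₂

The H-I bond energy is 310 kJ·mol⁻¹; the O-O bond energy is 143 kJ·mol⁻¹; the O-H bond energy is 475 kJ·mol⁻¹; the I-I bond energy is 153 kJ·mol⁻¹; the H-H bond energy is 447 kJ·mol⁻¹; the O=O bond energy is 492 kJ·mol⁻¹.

Reaction 1:
  Bonds broken (reactants):
    H-H: 1 × 447 = 447
    I-I: 1 × 153 = 153
    Σ(broken) = 600 kJ
  Bonds formed (products):
    H-I: 2 × 310 = 620
    Σ(formed) = 620 kJ
  ΔH_1 = 600 − 620 = −20 kJ
Reaction 2:
  Bonds broken (reactants):
    O-H: 4 × 475 = 1900
    O-O: 2 × 143 = 286
    Σ(broken) = 2186 kJ
  Bonds formed (products):
    O-H: 4 × 475 = 1900
    O=O: 1 × 492 = 492
    Σ(formed) = 2392 kJ
  ΔH_2 = 2186 − 2392 = −206 kJ
ΔH_1 − ΔH_2 = +186 kJ, so reaction 2 has the more negative ΔH; |ΔH_1 − ΔH_2| = 186 kJ.

Reaction 2, by 186 kJ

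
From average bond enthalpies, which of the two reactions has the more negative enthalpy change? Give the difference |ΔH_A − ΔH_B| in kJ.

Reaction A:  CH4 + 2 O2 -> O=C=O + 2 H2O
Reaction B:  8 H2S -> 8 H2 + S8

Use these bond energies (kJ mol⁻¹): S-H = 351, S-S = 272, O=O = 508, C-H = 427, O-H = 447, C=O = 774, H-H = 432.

Reaction A:
  Bonds broken (reactants):
    C-H: 4 × 427 = 1708
    O=O: 2 × 508 = 1016
    Σ(broken) = 2724 kJ
  Bonds formed (products):
    C=O: 2 × 774 = 1548
    O-H: 4 × 447 = 1788
    Σ(formed) = 3336 kJ
  ΔH_A = 2724 − 3336 = −612 kJ
Reaction B:
  Bonds broken (reactants):
    S-H: 16 × 351 = 5616
    Σ(broken) = 5616 kJ
  Bonds formed (products):
    H-H: 8 × 432 = 3456
    S-S: 8 × 272 = 2176
    Σ(formed) = 5632 kJ
  ΔH_B = 5616 − 5632 = −16 kJ
ΔH_A − ΔH_B = −596 kJ, so reaction A has the more negative ΔH; |ΔH_A − ΔH_B| = 596 kJ.

Reaction A, by 596 kJ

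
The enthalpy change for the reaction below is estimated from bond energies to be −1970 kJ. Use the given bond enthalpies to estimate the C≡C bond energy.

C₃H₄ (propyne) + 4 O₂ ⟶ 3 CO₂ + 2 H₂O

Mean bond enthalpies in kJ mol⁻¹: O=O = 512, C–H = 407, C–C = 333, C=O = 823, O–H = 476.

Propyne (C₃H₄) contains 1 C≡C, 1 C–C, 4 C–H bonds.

Let D be the C≡C bond energy.
Σ(broken) = 1×D + 1×333 + 4×407 + 4×512 = 4009 + D
Σ(formed) = 6×823 + 4×476 = 6842
ΔH = Σ(broken) − Σ(formed) = (4009 + D) − (6842) = −2833 + D
Setting this equal to −1970 kJ gives D = 863 kJ/mol.

D(C≡C) ≈ 863 kJ/mol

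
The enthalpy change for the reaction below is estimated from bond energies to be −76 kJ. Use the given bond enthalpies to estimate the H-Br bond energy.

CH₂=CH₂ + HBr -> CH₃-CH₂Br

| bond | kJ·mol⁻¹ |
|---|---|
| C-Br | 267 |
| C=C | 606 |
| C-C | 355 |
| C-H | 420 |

Let D be the H-Br bond energy.
Σ(broken) = 4×420 + 1×606 + 1×D = 2286 + D
Σ(formed) = 1×267 + 1×355 + 5×420 = 2722
ΔH = Σ(broken) − Σ(formed) = (2286 + D) − (2722) = −436 + D
Setting this equal to −76 kJ gives D = 360 kJ/mol.

D(H-Br) ≈ 360 kJ/mol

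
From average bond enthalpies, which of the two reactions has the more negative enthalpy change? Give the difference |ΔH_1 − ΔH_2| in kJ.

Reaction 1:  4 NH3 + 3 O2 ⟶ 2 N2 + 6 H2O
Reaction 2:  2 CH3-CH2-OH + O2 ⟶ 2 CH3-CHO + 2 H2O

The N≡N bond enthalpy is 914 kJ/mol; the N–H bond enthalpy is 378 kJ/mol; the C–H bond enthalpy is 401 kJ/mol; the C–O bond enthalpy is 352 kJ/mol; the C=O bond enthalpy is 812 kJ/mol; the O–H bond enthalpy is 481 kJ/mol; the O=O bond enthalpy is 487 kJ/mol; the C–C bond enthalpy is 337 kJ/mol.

Reaction 1, by 1010 kJ

Reaction 1:
  Bonds broken (reactants):
    N–H: 12 × 378 = 4536
    O=O: 3 × 487 = 1461
    Σ(broken) = 5997 kJ
  Bonds formed (products):
    N≡N: 2 × 914 = 1828
    O–H: 12 × 481 = 5772
    Σ(formed) = 7600 kJ
  ΔH_1 = 5997 − 7600 = −1603 kJ
Reaction 2:
  Bonds broken (reactants):
    C–C: 2 × 337 = 674
    C–H: 10 × 401 = 4010
    C–O: 2 × 352 = 704
    O–H: 2 × 481 = 962
    O=O: 1 × 487 = 487
    Σ(broken) = 6837 kJ
  Bonds formed (products):
    C–C: 2 × 337 = 674
    C–H: 8 × 401 = 3208
    C=O: 2 × 812 = 1624
    O–H: 4 × 481 = 1924
    Σ(formed) = 7430 kJ
  ΔH_2 = 6837 − 7430 = −593 kJ
ΔH_1 − ΔH_2 = −1010 kJ, so reaction 1 has the more negative ΔH; |ΔH_1 − ΔH_2| = 1010 kJ.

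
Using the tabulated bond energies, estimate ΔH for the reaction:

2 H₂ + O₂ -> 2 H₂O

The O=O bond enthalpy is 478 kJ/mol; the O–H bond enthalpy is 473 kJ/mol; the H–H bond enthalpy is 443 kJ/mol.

ΔH ≈ −528 kJ

Bonds broken (reactants):
  H–H: 2 × 443 = 886
  O=O: 1 × 478 = 478
  Σ(broken) = 1364 kJ
Bonds formed (products):
  O–H: 4 × 473 = 1892
  Σ(formed) = 1892 kJ
ΔH = Σ(broken) − Σ(formed) = 1364 − 1892 = −528 kJ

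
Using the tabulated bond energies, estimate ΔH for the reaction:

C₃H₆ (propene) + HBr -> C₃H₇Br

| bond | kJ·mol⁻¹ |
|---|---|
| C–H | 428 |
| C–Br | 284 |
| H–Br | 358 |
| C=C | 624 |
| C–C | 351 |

ΔH ≈ −81 kJ

Bonds broken (reactants):
  C–C: 1 × 351 = 351
  C–H: 6 × 428 = 2568
  C=C: 1 × 624 = 624
  H–Br: 1 × 358 = 358
  Σ(broken) = 3901 kJ
Bonds formed (products):
  C–Br: 1 × 284 = 284
  C–C: 2 × 351 = 702
  C–H: 7 × 428 = 2996
  Σ(formed) = 3982 kJ
ΔH = Σ(broken) − Σ(formed) = 3901 − 3982 = −81 kJ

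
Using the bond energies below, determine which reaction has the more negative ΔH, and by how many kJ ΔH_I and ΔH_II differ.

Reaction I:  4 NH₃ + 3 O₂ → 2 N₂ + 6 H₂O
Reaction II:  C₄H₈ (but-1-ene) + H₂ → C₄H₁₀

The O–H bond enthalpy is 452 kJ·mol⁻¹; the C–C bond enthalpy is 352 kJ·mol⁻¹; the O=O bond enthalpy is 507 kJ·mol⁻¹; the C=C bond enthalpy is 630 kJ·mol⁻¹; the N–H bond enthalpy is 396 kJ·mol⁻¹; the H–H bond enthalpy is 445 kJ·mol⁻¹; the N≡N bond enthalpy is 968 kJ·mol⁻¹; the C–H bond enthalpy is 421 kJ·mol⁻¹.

Reaction I, by 968 kJ

Reaction I:
  Bonds broken (reactants):
    N–H: 12 × 396 = 4752
    O=O: 3 × 507 = 1521
    Σ(broken) = 6273 kJ
  Bonds formed (products):
    N≡N: 2 × 968 = 1936
    O–H: 12 × 452 = 5424
    Σ(formed) = 7360 kJ
  ΔH_I = 6273 − 7360 = −1087 kJ
Reaction II:
  Bonds broken (reactants):
    C–C: 2 × 352 = 704
    C–H: 8 × 421 = 3368
    C=C: 1 × 630 = 630
    H–H: 1 × 445 = 445
    Σ(broken) = 5147 kJ
  Bonds formed (products):
    C–C: 3 × 352 = 1056
    C–H: 10 × 421 = 4210
    Σ(formed) = 5266 kJ
  ΔH_II = 5147 − 5266 = −119 kJ
ΔH_I − ΔH_II = −968 kJ, so reaction I has the more negative ΔH; |ΔH_I − ΔH_II| = 968 kJ.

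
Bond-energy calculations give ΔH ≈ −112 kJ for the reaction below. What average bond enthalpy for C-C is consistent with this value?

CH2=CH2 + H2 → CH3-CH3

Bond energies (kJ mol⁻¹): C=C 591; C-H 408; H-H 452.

D(C-C) ≈ 339 kJ/mol

Let D be the C-C bond energy.
Σ(broken) = 4×408 + 1×591 + 1×452 = 2675
Σ(formed) = 1×D + 6×408 = 2448 + D
ΔH = Σ(broken) − Σ(formed) = (2675) − (2448 + D) = +227 − D
Setting this equal to −112 kJ gives D = 339 kJ/mol.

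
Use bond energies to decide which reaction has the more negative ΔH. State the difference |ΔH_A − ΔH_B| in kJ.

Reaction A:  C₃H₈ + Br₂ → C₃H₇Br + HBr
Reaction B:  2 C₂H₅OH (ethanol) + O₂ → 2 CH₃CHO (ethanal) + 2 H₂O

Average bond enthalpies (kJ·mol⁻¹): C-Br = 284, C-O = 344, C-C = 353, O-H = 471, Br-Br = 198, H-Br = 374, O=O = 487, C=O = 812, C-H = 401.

Reaction B, by 530 kJ

Reaction A:
  Bonds broken (reactants):
    Br-Br: 1 × 198 = 198
    C-C: 2 × 353 = 706
    C-H: 8 × 401 = 3208
    Σ(broken) = 4112 kJ
  Bonds formed (products):
    C-Br: 1 × 284 = 284
    C-C: 2 × 353 = 706
    C-H: 7 × 401 = 2807
    H-Br: 1 × 374 = 374
    Σ(formed) = 4171 kJ
  ΔH_A = 4112 − 4171 = −59 kJ
Reaction B:
  Bonds broken (reactants):
    C-C: 2 × 353 = 706
    C-H: 10 × 401 = 4010
    C-O: 2 × 344 = 688
    O-H: 2 × 471 = 942
    O=O: 1 × 487 = 487
    Σ(broken) = 6833 kJ
  Bonds formed (products):
    C-C: 2 × 353 = 706
    C-H: 8 × 401 = 3208
    C=O: 2 × 812 = 1624
    O-H: 4 × 471 = 1884
    Σ(formed) = 7422 kJ
  ΔH_B = 6833 − 7422 = −589 kJ
ΔH_A − ΔH_B = +530 kJ, so reaction B has the more negative ΔH; |ΔH_A − ΔH_B| = 530 kJ.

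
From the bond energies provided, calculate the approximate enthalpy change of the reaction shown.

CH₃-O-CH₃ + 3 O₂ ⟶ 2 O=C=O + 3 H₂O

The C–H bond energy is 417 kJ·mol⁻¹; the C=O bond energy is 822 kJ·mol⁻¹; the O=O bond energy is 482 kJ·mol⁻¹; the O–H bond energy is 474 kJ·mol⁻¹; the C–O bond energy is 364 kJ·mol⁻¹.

Bonds broken (reactants):
  C–H: 6 × 417 = 2502
  C–O: 2 × 364 = 728
  O=O: 3 × 482 = 1446
  Σ(broken) = 4676 kJ
Bonds formed (products):
  C=O: 4 × 822 = 3288
  O–H: 6 × 474 = 2844
  Σ(formed) = 6132 kJ
ΔH = Σ(broken) − Σ(formed) = 4676 − 6132 = −1456 kJ

ΔH ≈ −1456 kJ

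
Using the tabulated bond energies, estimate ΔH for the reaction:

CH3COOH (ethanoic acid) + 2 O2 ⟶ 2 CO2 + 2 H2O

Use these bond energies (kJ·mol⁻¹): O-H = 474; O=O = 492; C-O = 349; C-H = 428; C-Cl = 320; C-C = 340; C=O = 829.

Bonds broken (reactants):
  C-C: 1 × 340 = 340
  C-H: 3 × 428 = 1284
  C-O: 1 × 349 = 349
  C=O: 1 × 829 = 829
  O-H: 1 × 474 = 474
  O=O: 2 × 492 = 984
  Σ(broken) = 4260 kJ
Bonds formed (products):
  C=O: 4 × 829 = 3316
  O-H: 4 × 474 = 1896
  Σ(formed) = 5212 kJ
ΔH = Σ(broken) − Σ(formed) = 4260 − 5212 = −952 kJ

ΔH ≈ −952 kJ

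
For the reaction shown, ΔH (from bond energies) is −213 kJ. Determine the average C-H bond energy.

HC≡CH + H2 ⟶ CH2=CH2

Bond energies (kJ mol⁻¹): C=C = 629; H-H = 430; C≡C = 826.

D(C-H) ≈ 420 kJ/mol

Let D be the C-H bond energy.
Σ(broken) = 1×826 + 2×D + 1×430 = 1256 + 2D
Σ(formed) = 4×D + 1×629 = 629 + 4D
ΔH = Σ(broken) − Σ(formed) = (1256 + 2D) − (629 + 4D) = +627 − 2D
Setting this equal to −213 kJ gives 2D = 840, so D = 420 kJ/mol.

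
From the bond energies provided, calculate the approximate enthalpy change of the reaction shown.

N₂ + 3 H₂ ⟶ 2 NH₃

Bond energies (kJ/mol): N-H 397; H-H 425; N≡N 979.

ΔH ≈ −128 kJ

Bonds broken (reactants):
  H-H: 3 × 425 = 1275
  N≡N: 1 × 979 = 979
  Σ(broken) = 2254 kJ
Bonds formed (products):
  N-H: 6 × 397 = 2382
  Σ(formed) = 2382 kJ
ΔH = Σ(broken) − Σ(formed) = 2254 − 2382 = −128 kJ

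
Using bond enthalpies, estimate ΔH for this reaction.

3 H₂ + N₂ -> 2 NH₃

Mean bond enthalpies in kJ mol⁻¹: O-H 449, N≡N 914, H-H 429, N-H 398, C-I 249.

ΔH ≈ −187 kJ

Bonds broken (reactants):
  H-H: 3 × 429 = 1287
  N≡N: 1 × 914 = 914
  Σ(broken) = 2201 kJ
Bonds formed (products):
  N-H: 6 × 398 = 2388
  Σ(formed) = 2388 kJ
ΔH = Σ(broken) − Σ(formed) = 2201 − 2388 = −187 kJ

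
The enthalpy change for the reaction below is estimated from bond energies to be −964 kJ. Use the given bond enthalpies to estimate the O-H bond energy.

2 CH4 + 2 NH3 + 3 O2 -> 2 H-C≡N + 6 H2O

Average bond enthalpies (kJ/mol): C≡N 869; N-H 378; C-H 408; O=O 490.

Let D be the O-H bond energy.
Σ(broken) = 8×408 + 6×378 + 3×490 = 7002
Σ(formed) = 2×869 + 2×408 + 12×D = 2554 + 12D
ΔH = Σ(broken) − Σ(formed) = (7002) − (2554 + 12D) = +4448 − 12D
Setting this equal to −964 kJ gives 12D = 5412, so D = 451 kJ/mol.

D(O-H) ≈ 451 kJ/mol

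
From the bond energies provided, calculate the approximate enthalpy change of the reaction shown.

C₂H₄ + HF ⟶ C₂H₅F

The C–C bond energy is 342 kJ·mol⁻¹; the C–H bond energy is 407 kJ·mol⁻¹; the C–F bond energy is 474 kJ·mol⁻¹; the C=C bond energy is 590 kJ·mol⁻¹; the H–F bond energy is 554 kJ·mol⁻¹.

ΔH ≈ −79 kJ

Bonds broken (reactants):
  C–H: 4 × 407 = 1628
  C=C: 1 × 590 = 590
  H–F: 1 × 554 = 554
  Σ(broken) = 2772 kJ
Bonds formed (products):
  C–C: 1 × 342 = 342
  C–F: 1 × 474 = 474
  C–H: 5 × 407 = 2035
  Σ(formed) = 2851 kJ
ΔH = Σ(broken) − Σ(formed) = 2772 − 2851 = −79 kJ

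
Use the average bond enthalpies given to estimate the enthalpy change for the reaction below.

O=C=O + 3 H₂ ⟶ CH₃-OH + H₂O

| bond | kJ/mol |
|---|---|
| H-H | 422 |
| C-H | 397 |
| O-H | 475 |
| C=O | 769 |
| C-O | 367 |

ΔH ≈ −179 kJ

Bonds broken (reactants):
  C=O: 2 × 769 = 1538
  H-H: 3 × 422 = 1266
  Σ(broken) = 2804 kJ
Bonds formed (products):
  C-H: 3 × 397 = 1191
  C-O: 1 × 367 = 367
  O-H: 3 × 475 = 1425
  Σ(formed) = 2983 kJ
ΔH = Σ(broken) − Σ(formed) = 2804 − 2983 = −179 kJ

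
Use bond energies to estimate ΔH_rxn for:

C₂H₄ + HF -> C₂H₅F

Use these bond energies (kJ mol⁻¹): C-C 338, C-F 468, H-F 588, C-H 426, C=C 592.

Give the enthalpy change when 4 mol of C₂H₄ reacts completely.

Bonds broken (reactants):
  C-H: 4 × 426 = 1704
  C=C: 1 × 592 = 592
  H-F: 1 × 588 = 588
  Σ(broken) = 2884 kJ
Bonds formed (products):
  C-C: 1 × 338 = 338
  C-F: 1 × 468 = 468
  C-H: 5 × 426 = 2130
  Σ(formed) = 2936 kJ
ΔH = Σ(broken) − Σ(formed) = 2884 − 2936 = −52 kJ
For 4× the reaction as written: 4 × (−52) = −208 kJ

ΔH = −208 kJ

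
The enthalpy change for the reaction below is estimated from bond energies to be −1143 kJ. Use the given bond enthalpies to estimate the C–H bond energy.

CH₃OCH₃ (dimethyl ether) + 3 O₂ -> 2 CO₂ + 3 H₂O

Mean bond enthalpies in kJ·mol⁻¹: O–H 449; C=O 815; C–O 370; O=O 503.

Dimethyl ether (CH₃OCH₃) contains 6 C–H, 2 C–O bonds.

Let D be the C–H bond energy.
Σ(broken) = 6×D + 2×370 + 3×503 = 2249 + 6D
Σ(formed) = 4×815 + 6×449 = 5954
ΔH = Σ(broken) − Σ(formed) = (2249 + 6D) − (5954) = −3705 + 6D
Setting this equal to −1143 kJ gives 6D = 2562, so D = 427 kJ/mol.

D(C–H) ≈ 427 kJ/mol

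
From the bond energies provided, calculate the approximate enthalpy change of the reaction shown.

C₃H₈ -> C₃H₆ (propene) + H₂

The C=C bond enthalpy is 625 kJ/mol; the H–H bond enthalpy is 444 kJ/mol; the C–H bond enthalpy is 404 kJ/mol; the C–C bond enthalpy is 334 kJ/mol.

ΔH ≈ +73 kJ

Bonds broken (reactants):
  C–C: 2 × 334 = 668
  C–H: 8 × 404 = 3232
  Σ(broken) = 3900 kJ
Bonds formed (products):
  C–C: 1 × 334 = 334
  C–H: 6 × 404 = 2424
  C=C: 1 × 625 = 625
  H–H: 1 × 444 = 444
  Σ(formed) = 3827 kJ
ΔH = Σ(broken) − Σ(formed) = 3900 − 3827 = +73 kJ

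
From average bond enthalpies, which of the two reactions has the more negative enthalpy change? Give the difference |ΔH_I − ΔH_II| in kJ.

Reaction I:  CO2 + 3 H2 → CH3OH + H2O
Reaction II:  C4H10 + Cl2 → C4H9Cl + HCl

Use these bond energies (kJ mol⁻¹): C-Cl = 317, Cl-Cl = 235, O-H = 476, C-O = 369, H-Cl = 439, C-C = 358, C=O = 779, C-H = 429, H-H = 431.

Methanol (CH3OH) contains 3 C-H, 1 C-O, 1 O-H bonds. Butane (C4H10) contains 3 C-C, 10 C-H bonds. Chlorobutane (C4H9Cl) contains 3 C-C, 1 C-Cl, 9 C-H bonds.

Reaction I, by 141 kJ

Reaction I:
  Bonds broken (reactants):
    C=O: 2 × 779 = 1558
    H-H: 3 × 431 = 1293
    Σ(broken) = 2851 kJ
  Bonds formed (products):
    C-H: 3 × 429 = 1287
    C-O: 1 × 369 = 369
    O-H: 3 × 476 = 1428
    Σ(formed) = 3084 kJ
  ΔH_I = 2851 − 3084 = −233 kJ
Reaction II:
  Bonds broken (reactants):
    C-C: 3 × 358 = 1074
    C-H: 10 × 429 = 4290
    Cl-Cl: 1 × 235 = 235
    Σ(broken) = 5599 kJ
  Bonds formed (products):
    C-C: 3 × 358 = 1074
    C-Cl: 1 × 317 = 317
    C-H: 9 × 429 = 3861
    H-Cl: 1 × 439 = 439
    Σ(formed) = 5691 kJ
  ΔH_II = 5599 − 5691 = −92 kJ
ΔH_I − ΔH_II = −141 kJ, so reaction I has the more negative ΔH; |ΔH_I − ΔH_II| = 141 kJ.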